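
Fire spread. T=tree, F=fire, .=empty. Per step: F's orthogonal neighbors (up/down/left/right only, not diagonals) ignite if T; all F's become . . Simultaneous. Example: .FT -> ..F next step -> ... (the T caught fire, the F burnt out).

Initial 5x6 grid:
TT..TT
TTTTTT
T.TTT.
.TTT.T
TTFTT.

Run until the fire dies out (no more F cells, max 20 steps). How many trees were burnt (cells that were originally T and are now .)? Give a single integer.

Step 1: +3 fires, +1 burnt (F count now 3)
Step 2: +5 fires, +3 burnt (F count now 5)
Step 3: +2 fires, +5 burnt (F count now 2)
Step 4: +3 fires, +2 burnt (F count now 3)
Step 5: +3 fires, +3 burnt (F count now 3)
Step 6: +4 fires, +3 burnt (F count now 4)
Step 7: +1 fires, +4 burnt (F count now 1)
Step 8: +0 fires, +1 burnt (F count now 0)
Fire out after step 8
Initially T: 22, now '.': 29
Total burnt (originally-T cells now '.'): 21

Answer: 21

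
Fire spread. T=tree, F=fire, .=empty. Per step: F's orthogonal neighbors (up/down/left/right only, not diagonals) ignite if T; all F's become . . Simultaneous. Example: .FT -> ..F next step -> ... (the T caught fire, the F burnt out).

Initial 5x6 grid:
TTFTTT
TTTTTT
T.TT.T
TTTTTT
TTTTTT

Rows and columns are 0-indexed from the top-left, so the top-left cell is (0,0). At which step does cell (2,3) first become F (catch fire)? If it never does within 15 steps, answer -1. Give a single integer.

Step 1: cell (2,3)='T' (+3 fires, +1 burnt)
Step 2: cell (2,3)='T' (+5 fires, +3 burnt)
Step 3: cell (2,3)='F' (+5 fires, +5 burnt)
  -> target ignites at step 3
Step 4: cell (2,3)='.' (+5 fires, +5 burnt)
Step 5: cell (2,3)='.' (+5 fires, +5 burnt)
Step 6: cell (2,3)='.' (+3 fires, +5 burnt)
Step 7: cell (2,3)='.' (+1 fires, +3 burnt)
Step 8: cell (2,3)='.' (+0 fires, +1 burnt)
  fire out at step 8

3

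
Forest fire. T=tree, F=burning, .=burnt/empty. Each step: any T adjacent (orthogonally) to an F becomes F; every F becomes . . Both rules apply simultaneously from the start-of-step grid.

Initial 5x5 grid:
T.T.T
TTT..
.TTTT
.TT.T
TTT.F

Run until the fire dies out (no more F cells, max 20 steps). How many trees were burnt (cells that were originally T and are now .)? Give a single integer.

Step 1: +1 fires, +1 burnt (F count now 1)
Step 2: +1 fires, +1 burnt (F count now 1)
Step 3: +1 fires, +1 burnt (F count now 1)
Step 4: +1 fires, +1 burnt (F count now 1)
Step 5: +3 fires, +1 burnt (F count now 3)
Step 6: +4 fires, +3 burnt (F count now 4)
Step 7: +2 fires, +4 burnt (F count now 2)
Step 8: +2 fires, +2 burnt (F count now 2)
Step 9: +0 fires, +2 burnt (F count now 0)
Fire out after step 9
Initially T: 16, now '.': 24
Total burnt (originally-T cells now '.'): 15

Answer: 15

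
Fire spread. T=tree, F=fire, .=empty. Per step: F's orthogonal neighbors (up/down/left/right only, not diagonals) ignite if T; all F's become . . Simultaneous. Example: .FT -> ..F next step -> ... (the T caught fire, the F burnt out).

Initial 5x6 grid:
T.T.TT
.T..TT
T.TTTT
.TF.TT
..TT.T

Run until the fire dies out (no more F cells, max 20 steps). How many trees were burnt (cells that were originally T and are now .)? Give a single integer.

Step 1: +3 fires, +1 burnt (F count now 3)
Step 2: +2 fires, +3 burnt (F count now 2)
Step 3: +1 fires, +2 burnt (F count now 1)
Step 4: +3 fires, +1 burnt (F count now 3)
Step 5: +3 fires, +3 burnt (F count now 3)
Step 6: +2 fires, +3 burnt (F count now 2)
Step 7: +0 fires, +2 burnt (F count now 0)
Fire out after step 7
Initially T: 18, now '.': 26
Total burnt (originally-T cells now '.'): 14

Answer: 14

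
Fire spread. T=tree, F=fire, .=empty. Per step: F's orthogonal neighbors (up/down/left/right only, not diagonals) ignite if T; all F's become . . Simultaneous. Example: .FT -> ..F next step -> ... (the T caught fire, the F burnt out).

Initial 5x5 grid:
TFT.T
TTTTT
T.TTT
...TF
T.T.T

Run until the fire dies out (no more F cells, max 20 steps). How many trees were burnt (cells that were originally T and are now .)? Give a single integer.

Step 1: +6 fires, +2 burnt (F count now 6)
Step 2: +4 fires, +6 burnt (F count now 4)
Step 3: +4 fires, +4 burnt (F count now 4)
Step 4: +0 fires, +4 burnt (F count now 0)
Fire out after step 4
Initially T: 16, now '.': 23
Total burnt (originally-T cells now '.'): 14

Answer: 14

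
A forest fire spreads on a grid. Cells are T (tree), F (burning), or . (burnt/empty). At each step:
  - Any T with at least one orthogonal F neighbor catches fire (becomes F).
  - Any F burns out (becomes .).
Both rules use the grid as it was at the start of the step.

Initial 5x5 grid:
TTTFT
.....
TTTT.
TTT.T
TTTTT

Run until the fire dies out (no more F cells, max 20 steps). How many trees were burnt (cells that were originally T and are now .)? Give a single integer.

Step 1: +2 fires, +1 burnt (F count now 2)
Step 2: +1 fires, +2 burnt (F count now 1)
Step 3: +1 fires, +1 burnt (F count now 1)
Step 4: +0 fires, +1 burnt (F count now 0)
Fire out after step 4
Initially T: 17, now '.': 12
Total burnt (originally-T cells now '.'): 4

Answer: 4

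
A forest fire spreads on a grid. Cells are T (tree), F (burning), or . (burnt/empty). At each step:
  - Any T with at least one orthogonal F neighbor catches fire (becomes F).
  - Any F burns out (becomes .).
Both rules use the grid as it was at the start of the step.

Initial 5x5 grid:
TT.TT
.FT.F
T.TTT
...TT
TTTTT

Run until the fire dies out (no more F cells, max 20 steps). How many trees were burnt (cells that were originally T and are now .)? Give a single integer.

Step 1: +4 fires, +2 burnt (F count now 4)
Step 2: +5 fires, +4 burnt (F count now 5)
Step 3: +2 fires, +5 burnt (F count now 2)
Step 4: +1 fires, +2 burnt (F count now 1)
Step 5: +1 fires, +1 burnt (F count now 1)
Step 6: +1 fires, +1 burnt (F count now 1)
Step 7: +1 fires, +1 burnt (F count now 1)
Step 8: +0 fires, +1 burnt (F count now 0)
Fire out after step 8
Initially T: 16, now '.': 24
Total burnt (originally-T cells now '.'): 15

Answer: 15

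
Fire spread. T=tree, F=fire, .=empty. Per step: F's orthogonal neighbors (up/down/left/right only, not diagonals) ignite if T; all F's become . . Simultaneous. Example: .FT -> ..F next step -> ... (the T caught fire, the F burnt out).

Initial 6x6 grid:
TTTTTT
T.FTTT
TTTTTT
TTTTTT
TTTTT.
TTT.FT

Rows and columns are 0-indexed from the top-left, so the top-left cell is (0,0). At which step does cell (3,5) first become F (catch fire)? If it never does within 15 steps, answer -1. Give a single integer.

Step 1: cell (3,5)='T' (+5 fires, +2 burnt)
Step 2: cell (3,5)='T' (+8 fires, +5 burnt)
Step 3: cell (3,5)='F' (+9 fires, +8 burnt)
  -> target ignites at step 3
Step 4: cell (3,5)='.' (+6 fires, +9 burnt)
Step 5: cell (3,5)='.' (+2 fires, +6 burnt)
Step 6: cell (3,5)='.' (+1 fires, +2 burnt)
Step 7: cell (3,5)='.' (+0 fires, +1 burnt)
  fire out at step 7

3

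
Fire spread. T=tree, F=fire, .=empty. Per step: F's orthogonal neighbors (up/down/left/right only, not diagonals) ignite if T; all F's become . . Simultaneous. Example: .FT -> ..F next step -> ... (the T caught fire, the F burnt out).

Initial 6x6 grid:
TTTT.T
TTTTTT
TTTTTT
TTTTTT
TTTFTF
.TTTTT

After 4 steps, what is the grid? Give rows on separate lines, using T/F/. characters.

Step 1: 6 trees catch fire, 2 burn out
  TTTT.T
  TTTTTT
  TTTTTT
  TTTFTF
  TTF.F.
  .TTFTF
Step 2: 7 trees catch fire, 6 burn out
  TTTT.T
  TTTTTT
  TTTFTF
  TTF.F.
  TF....
  .TF.F.
Step 3: 7 trees catch fire, 7 burn out
  TTTT.T
  TTTFTF
  TTF.F.
  TF....
  F.....
  .F....
Step 4: 6 trees catch fire, 7 burn out
  TTTF.F
  TTF.F.
  TF....
  F.....
  ......
  ......

TTTF.F
TTF.F.
TF....
F.....
......
......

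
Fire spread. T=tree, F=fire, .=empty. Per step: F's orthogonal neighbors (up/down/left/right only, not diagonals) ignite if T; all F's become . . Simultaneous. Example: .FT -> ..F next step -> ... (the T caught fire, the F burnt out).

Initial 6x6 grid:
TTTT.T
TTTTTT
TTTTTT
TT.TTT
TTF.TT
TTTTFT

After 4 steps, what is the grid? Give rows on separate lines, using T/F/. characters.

Step 1: 5 trees catch fire, 2 burn out
  TTTT.T
  TTTTTT
  TTTTTT
  TT.TTT
  TF..FT
  TTFF.F
Step 2: 5 trees catch fire, 5 burn out
  TTTT.T
  TTTTTT
  TTTTTT
  TF.TFT
  F....F
  TF....
Step 3: 6 trees catch fire, 5 burn out
  TTTT.T
  TTTTTT
  TFTTFT
  F..F.F
  ......
  F.....
Step 4: 6 trees catch fire, 6 burn out
  TTTT.T
  TFTTFT
  F.FF.F
  ......
  ......
  ......

TTTT.T
TFTTFT
F.FF.F
......
......
......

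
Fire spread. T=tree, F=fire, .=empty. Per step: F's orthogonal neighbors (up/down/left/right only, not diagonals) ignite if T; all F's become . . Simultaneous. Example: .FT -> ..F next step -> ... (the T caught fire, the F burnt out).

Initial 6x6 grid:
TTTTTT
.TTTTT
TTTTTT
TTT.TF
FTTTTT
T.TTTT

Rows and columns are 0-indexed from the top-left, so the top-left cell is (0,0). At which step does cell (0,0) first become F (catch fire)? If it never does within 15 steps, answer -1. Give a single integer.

Step 1: cell (0,0)='T' (+6 fires, +2 burnt)
Step 2: cell (0,0)='T' (+7 fires, +6 burnt)
Step 3: cell (0,0)='T' (+8 fires, +7 burnt)
Step 4: cell (0,0)='T' (+5 fires, +8 burnt)
Step 5: cell (0,0)='T' (+3 fires, +5 burnt)
Step 6: cell (0,0)='F' (+2 fires, +3 burnt)
  -> target ignites at step 6
Step 7: cell (0,0)='.' (+0 fires, +2 burnt)
  fire out at step 7

6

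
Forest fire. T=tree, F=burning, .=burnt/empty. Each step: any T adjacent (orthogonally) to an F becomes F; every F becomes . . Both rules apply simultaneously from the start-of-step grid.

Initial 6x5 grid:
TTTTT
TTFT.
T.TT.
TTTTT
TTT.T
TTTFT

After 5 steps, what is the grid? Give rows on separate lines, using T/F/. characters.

Step 1: 6 trees catch fire, 2 burn out
  TTFTT
  TF.F.
  T.FT.
  TTTTT
  TTT.T
  TTF.F
Step 2: 8 trees catch fire, 6 burn out
  TF.FT
  F....
  T..F.
  TTFTT
  TTF.F
  TF...
Step 3: 8 trees catch fire, 8 burn out
  F...F
  .....
  F....
  TF.FF
  TF...
  F....
Step 4: 2 trees catch fire, 8 burn out
  .....
  .....
  .....
  F....
  F....
  .....
Step 5: 0 trees catch fire, 2 burn out
  .....
  .....
  .....
  .....
  .....
  .....

.....
.....
.....
.....
.....
.....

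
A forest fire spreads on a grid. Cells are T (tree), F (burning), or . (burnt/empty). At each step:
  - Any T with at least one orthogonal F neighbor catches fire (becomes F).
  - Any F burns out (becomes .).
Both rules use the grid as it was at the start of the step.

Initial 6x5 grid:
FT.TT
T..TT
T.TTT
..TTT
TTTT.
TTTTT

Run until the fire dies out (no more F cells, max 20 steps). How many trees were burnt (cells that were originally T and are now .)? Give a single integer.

Step 1: +2 fires, +1 burnt (F count now 2)
Step 2: +1 fires, +2 burnt (F count now 1)
Step 3: +0 fires, +1 burnt (F count now 0)
Fire out after step 3
Initially T: 22, now '.': 11
Total burnt (originally-T cells now '.'): 3

Answer: 3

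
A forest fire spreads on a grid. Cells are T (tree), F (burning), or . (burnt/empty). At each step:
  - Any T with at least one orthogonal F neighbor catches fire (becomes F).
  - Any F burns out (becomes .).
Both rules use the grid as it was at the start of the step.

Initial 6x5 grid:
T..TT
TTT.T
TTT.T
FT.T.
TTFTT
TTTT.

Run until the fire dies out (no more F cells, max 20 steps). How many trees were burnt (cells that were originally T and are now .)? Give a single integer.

Step 1: +6 fires, +2 burnt (F count now 6)
Step 2: +7 fires, +6 burnt (F count now 7)
Step 3: +3 fires, +7 burnt (F count now 3)
Step 4: +1 fires, +3 burnt (F count now 1)
Step 5: +0 fires, +1 burnt (F count now 0)
Fire out after step 5
Initially T: 21, now '.': 26
Total burnt (originally-T cells now '.'): 17

Answer: 17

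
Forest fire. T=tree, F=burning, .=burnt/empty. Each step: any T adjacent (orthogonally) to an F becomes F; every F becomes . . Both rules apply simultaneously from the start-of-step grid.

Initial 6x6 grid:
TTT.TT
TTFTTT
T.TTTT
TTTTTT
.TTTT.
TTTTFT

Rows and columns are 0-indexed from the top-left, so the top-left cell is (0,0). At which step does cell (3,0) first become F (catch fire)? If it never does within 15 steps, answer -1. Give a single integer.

Step 1: cell (3,0)='T' (+7 fires, +2 burnt)
Step 2: cell (3,0)='T' (+8 fires, +7 burnt)
Step 3: cell (3,0)='T' (+10 fires, +8 burnt)
Step 4: cell (3,0)='F' (+5 fires, +10 burnt)
  -> target ignites at step 4
Step 5: cell (3,0)='.' (+0 fires, +5 burnt)
  fire out at step 5

4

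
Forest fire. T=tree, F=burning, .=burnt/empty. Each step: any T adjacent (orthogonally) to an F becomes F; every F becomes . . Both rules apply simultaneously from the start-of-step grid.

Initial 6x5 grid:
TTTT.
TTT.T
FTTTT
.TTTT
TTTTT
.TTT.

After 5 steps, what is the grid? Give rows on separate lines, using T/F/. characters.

Step 1: 2 trees catch fire, 1 burn out
  TTTT.
  FTT.T
  .FTTT
  .TTTT
  TTTTT
  .TTT.
Step 2: 4 trees catch fire, 2 burn out
  FTTT.
  .FT.T
  ..FTT
  .FTTT
  TTTTT
  .TTT.
Step 3: 5 trees catch fire, 4 burn out
  .FTT.
  ..F.T
  ...FT
  ..FTT
  TFTTT
  .TTT.
Step 4: 6 trees catch fire, 5 burn out
  ..FT.
  ....T
  ....F
  ...FT
  F.FTT
  .FTT.
Step 5: 5 trees catch fire, 6 burn out
  ...F.
  ....F
  .....
  ....F
  ...FT
  ..FT.

...F.
....F
.....
....F
...FT
..FT.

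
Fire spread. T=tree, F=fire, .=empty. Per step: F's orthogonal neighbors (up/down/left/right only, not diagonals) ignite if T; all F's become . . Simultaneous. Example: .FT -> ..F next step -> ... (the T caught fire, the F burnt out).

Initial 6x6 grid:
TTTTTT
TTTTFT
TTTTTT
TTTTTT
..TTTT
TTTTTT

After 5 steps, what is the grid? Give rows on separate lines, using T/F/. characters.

Step 1: 4 trees catch fire, 1 burn out
  TTTTFT
  TTTF.F
  TTTTFT
  TTTTTT
  ..TTTT
  TTTTTT
Step 2: 6 trees catch fire, 4 burn out
  TTTF.F
  TTF...
  TTTF.F
  TTTTFT
  ..TTTT
  TTTTTT
Step 3: 6 trees catch fire, 6 burn out
  TTF...
  TF....
  TTF...
  TTTF.F
  ..TTFT
  TTTTTT
Step 4: 7 trees catch fire, 6 burn out
  TF....
  F.....
  TF....
  TTF...
  ..TF.F
  TTTTFT
Step 5: 6 trees catch fire, 7 burn out
  F.....
  ......
  F.....
  TF....
  ..F...
  TTTF.F

F.....
......
F.....
TF....
..F...
TTTF.F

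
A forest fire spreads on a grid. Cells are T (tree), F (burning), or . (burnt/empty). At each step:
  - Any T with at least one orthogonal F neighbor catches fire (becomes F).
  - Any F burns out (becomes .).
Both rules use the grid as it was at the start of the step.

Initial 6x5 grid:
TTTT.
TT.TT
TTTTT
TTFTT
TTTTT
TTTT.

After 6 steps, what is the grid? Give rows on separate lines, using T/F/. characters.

Step 1: 4 trees catch fire, 1 burn out
  TTTT.
  TT.TT
  TTFTT
  TF.FT
  TTFTT
  TTTT.
Step 2: 7 trees catch fire, 4 burn out
  TTTT.
  TT.TT
  TF.FT
  F...F
  TF.FT
  TTFT.
Step 3: 8 trees catch fire, 7 burn out
  TTTT.
  TF.FT
  F...F
  .....
  F...F
  TF.F.
Step 4: 5 trees catch fire, 8 burn out
  TFTF.
  F...F
  .....
  .....
  .....
  F....
Step 5: 2 trees catch fire, 5 burn out
  F.F..
  .....
  .....
  .....
  .....
  .....
Step 6: 0 trees catch fire, 2 burn out
  .....
  .....
  .....
  .....
  .....
  .....

.....
.....
.....
.....
.....
.....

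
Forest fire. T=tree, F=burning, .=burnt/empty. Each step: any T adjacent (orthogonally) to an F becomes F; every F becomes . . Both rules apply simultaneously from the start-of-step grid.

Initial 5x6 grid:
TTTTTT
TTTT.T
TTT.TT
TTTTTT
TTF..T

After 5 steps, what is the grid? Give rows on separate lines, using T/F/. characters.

Step 1: 2 trees catch fire, 1 burn out
  TTTTTT
  TTTT.T
  TTT.TT
  TTFTTT
  TF...T
Step 2: 4 trees catch fire, 2 burn out
  TTTTTT
  TTTT.T
  TTF.TT
  TF.FTT
  F....T
Step 3: 4 trees catch fire, 4 burn out
  TTTTTT
  TTFT.T
  TF..TT
  F...FT
  .....T
Step 4: 6 trees catch fire, 4 burn out
  TTFTTT
  TF.F.T
  F...FT
  .....F
  .....T
Step 5: 5 trees catch fire, 6 burn out
  TF.FTT
  F....T
  .....F
  ......
  .....F

TF.FTT
F....T
.....F
......
.....F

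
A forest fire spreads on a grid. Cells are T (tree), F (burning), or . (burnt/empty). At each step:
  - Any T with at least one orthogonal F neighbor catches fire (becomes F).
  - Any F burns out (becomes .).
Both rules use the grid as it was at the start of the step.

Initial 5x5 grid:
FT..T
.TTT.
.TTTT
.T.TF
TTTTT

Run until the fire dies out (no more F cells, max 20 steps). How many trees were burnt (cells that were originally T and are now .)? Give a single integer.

Step 1: +4 fires, +2 burnt (F count now 4)
Step 2: +3 fires, +4 burnt (F count now 3)
Step 3: +5 fires, +3 burnt (F count now 5)
Step 4: +2 fires, +5 burnt (F count now 2)
Step 5: +1 fires, +2 burnt (F count now 1)
Step 6: +0 fires, +1 burnt (F count now 0)
Fire out after step 6
Initially T: 16, now '.': 24
Total burnt (originally-T cells now '.'): 15

Answer: 15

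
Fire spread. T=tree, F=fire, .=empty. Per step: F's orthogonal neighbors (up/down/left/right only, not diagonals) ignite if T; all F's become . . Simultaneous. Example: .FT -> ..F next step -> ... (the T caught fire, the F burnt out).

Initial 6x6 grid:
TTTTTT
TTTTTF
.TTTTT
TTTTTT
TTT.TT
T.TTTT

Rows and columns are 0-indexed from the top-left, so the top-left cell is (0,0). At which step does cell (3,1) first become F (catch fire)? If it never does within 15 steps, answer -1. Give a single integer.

Step 1: cell (3,1)='T' (+3 fires, +1 burnt)
Step 2: cell (3,1)='T' (+4 fires, +3 burnt)
Step 3: cell (3,1)='T' (+5 fires, +4 burnt)
Step 4: cell (3,1)='T' (+6 fires, +5 burnt)
Step 5: cell (3,1)='T' (+5 fires, +6 burnt)
Step 6: cell (3,1)='F' (+4 fires, +5 burnt)
  -> target ignites at step 6
Step 7: cell (3,1)='.' (+3 fires, +4 burnt)
Step 8: cell (3,1)='.' (+1 fires, +3 burnt)
Step 9: cell (3,1)='.' (+1 fires, +1 burnt)
Step 10: cell (3,1)='.' (+0 fires, +1 burnt)
  fire out at step 10

6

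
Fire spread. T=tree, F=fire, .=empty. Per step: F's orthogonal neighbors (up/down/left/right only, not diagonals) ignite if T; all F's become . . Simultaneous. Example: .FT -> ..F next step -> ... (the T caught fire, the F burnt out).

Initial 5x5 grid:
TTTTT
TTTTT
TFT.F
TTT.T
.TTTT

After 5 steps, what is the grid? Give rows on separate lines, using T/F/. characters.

Step 1: 6 trees catch fire, 2 burn out
  TTTTT
  TFTTF
  F.F..
  TFT.F
  .TTTT
Step 2: 9 trees catch fire, 6 burn out
  TFTTF
  F.FF.
  .....
  F.F..
  .FTTF
Step 3: 5 trees catch fire, 9 burn out
  F.FF.
  .....
  .....
  .....
  ..FF.
Step 4: 0 trees catch fire, 5 burn out
  .....
  .....
  .....
  .....
  .....
Step 5: 0 trees catch fire, 0 burn out
  .....
  .....
  .....
  .....
  .....

.....
.....
.....
.....
.....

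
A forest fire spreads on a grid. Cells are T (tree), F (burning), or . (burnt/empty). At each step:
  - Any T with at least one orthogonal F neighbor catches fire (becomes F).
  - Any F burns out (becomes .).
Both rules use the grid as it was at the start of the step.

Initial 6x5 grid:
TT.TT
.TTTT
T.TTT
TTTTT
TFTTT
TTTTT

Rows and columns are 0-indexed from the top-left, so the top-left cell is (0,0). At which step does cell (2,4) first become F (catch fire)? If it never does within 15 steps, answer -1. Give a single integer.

Step 1: cell (2,4)='T' (+4 fires, +1 burnt)
Step 2: cell (2,4)='T' (+5 fires, +4 burnt)
Step 3: cell (2,4)='T' (+5 fires, +5 burnt)
Step 4: cell (2,4)='T' (+4 fires, +5 burnt)
Step 5: cell (2,4)='F' (+3 fires, +4 burnt)
  -> target ignites at step 5
Step 6: cell (2,4)='.' (+3 fires, +3 burnt)
Step 7: cell (2,4)='.' (+2 fires, +3 burnt)
Step 8: cell (2,4)='.' (+0 fires, +2 burnt)
  fire out at step 8

5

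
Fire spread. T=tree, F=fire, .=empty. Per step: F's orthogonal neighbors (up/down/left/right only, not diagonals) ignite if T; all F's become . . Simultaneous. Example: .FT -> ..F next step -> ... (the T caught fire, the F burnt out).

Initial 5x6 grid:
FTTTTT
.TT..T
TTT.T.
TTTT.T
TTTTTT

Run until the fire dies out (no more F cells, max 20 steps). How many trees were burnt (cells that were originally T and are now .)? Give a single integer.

Step 1: +1 fires, +1 burnt (F count now 1)
Step 2: +2 fires, +1 burnt (F count now 2)
Step 3: +3 fires, +2 burnt (F count now 3)
Step 4: +4 fires, +3 burnt (F count now 4)
Step 5: +4 fires, +4 burnt (F count now 4)
Step 6: +4 fires, +4 burnt (F count now 4)
Step 7: +1 fires, +4 burnt (F count now 1)
Step 8: +1 fires, +1 burnt (F count now 1)
Step 9: +1 fires, +1 burnt (F count now 1)
Step 10: +1 fires, +1 burnt (F count now 1)
Step 11: +0 fires, +1 burnt (F count now 0)
Fire out after step 11
Initially T: 23, now '.': 29
Total burnt (originally-T cells now '.'): 22

Answer: 22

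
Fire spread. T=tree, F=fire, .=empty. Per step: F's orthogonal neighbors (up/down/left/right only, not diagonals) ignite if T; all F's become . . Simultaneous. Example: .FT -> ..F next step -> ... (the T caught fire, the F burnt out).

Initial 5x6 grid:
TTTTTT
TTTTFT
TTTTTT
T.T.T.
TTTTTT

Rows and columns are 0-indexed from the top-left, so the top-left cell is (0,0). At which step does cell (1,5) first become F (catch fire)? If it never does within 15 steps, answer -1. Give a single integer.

Step 1: cell (1,5)='F' (+4 fires, +1 burnt)
  -> target ignites at step 1
Step 2: cell (1,5)='.' (+6 fires, +4 burnt)
Step 3: cell (1,5)='.' (+4 fires, +6 burnt)
Step 4: cell (1,5)='.' (+6 fires, +4 burnt)
Step 5: cell (1,5)='.' (+3 fires, +6 burnt)
Step 6: cell (1,5)='.' (+2 fires, +3 burnt)
Step 7: cell (1,5)='.' (+1 fires, +2 burnt)
Step 8: cell (1,5)='.' (+0 fires, +1 burnt)
  fire out at step 8

1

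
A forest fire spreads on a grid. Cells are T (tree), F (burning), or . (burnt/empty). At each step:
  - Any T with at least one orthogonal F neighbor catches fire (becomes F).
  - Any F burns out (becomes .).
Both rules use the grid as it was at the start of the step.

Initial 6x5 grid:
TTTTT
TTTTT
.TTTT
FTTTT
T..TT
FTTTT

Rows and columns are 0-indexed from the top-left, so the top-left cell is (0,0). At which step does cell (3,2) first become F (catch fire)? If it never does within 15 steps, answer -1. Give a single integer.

Step 1: cell (3,2)='T' (+3 fires, +2 burnt)
Step 2: cell (3,2)='F' (+3 fires, +3 burnt)
  -> target ignites at step 2
Step 3: cell (3,2)='.' (+4 fires, +3 burnt)
Step 4: cell (3,2)='.' (+7 fires, +4 burnt)
Step 5: cell (3,2)='.' (+5 fires, +7 burnt)
Step 6: cell (3,2)='.' (+2 fires, +5 burnt)
Step 7: cell (3,2)='.' (+1 fires, +2 burnt)
Step 8: cell (3,2)='.' (+0 fires, +1 burnt)
  fire out at step 8

2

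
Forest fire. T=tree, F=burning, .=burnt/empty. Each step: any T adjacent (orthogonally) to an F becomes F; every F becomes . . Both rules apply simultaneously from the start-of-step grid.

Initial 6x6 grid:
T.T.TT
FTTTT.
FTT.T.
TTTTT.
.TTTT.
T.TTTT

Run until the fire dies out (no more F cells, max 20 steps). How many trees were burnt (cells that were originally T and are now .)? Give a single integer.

Step 1: +4 fires, +2 burnt (F count now 4)
Step 2: +3 fires, +4 burnt (F count now 3)
Step 3: +4 fires, +3 burnt (F count now 4)
Step 4: +3 fires, +4 burnt (F count now 3)
Step 5: +5 fires, +3 burnt (F count now 5)
Step 6: +3 fires, +5 burnt (F count now 3)
Step 7: +1 fires, +3 burnt (F count now 1)
Step 8: +1 fires, +1 burnt (F count now 1)
Step 9: +0 fires, +1 burnt (F count now 0)
Fire out after step 9
Initially T: 25, now '.': 35
Total burnt (originally-T cells now '.'): 24

Answer: 24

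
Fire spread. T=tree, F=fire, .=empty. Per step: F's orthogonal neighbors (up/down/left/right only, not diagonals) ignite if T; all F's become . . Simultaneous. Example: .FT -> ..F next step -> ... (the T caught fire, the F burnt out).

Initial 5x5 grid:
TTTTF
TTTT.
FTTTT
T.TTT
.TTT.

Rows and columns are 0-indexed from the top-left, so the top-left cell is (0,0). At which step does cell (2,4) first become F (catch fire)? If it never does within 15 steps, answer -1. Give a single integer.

Step 1: cell (2,4)='T' (+4 fires, +2 burnt)
Step 2: cell (2,4)='T' (+5 fires, +4 burnt)
Step 3: cell (2,4)='T' (+4 fires, +5 burnt)
Step 4: cell (2,4)='F' (+3 fires, +4 burnt)
  -> target ignites at step 4
Step 5: cell (2,4)='.' (+3 fires, +3 burnt)
Step 6: cell (2,4)='.' (+0 fires, +3 burnt)
  fire out at step 6

4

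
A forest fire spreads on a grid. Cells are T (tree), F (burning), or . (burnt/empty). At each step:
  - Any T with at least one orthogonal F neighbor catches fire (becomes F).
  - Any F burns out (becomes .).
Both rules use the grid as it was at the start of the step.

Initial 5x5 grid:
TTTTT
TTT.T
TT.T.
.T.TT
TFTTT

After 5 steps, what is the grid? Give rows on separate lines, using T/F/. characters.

Step 1: 3 trees catch fire, 1 burn out
  TTTTT
  TTT.T
  TT.T.
  .F.TT
  F.FTT
Step 2: 2 trees catch fire, 3 burn out
  TTTTT
  TTT.T
  TF.T.
  ...TT
  ...FT
Step 3: 4 trees catch fire, 2 burn out
  TTTTT
  TFT.T
  F..T.
  ...FT
  ....F
Step 4: 5 trees catch fire, 4 burn out
  TFTTT
  F.F.T
  ...F.
  ....F
  .....
Step 5: 2 trees catch fire, 5 burn out
  F.FTT
  ....T
  .....
  .....
  .....

F.FTT
....T
.....
.....
.....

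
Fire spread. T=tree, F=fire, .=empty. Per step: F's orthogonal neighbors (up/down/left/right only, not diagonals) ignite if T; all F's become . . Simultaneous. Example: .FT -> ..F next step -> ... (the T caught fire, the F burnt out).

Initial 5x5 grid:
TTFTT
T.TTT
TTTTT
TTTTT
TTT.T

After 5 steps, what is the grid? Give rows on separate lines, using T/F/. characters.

Step 1: 3 trees catch fire, 1 burn out
  TF.FT
  T.FTT
  TTTTT
  TTTTT
  TTT.T
Step 2: 4 trees catch fire, 3 burn out
  F...F
  T..FT
  TTFTT
  TTTTT
  TTT.T
Step 3: 5 trees catch fire, 4 burn out
  .....
  F...F
  TF.FT
  TTFTT
  TTT.T
Step 4: 5 trees catch fire, 5 burn out
  .....
  .....
  F...F
  TF.FT
  TTF.T
Step 5: 3 trees catch fire, 5 burn out
  .....
  .....
  .....
  F...F
  TF..T

.....
.....
.....
F...F
TF..T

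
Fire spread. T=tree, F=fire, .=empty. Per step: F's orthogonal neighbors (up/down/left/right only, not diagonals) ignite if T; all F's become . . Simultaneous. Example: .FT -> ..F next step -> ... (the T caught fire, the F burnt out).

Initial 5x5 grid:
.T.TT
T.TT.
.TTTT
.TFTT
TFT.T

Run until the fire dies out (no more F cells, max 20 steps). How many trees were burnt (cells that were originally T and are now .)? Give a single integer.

Answer: 14

Derivation:
Step 1: +5 fires, +2 burnt (F count now 5)
Step 2: +4 fires, +5 burnt (F count now 4)
Step 3: +3 fires, +4 burnt (F count now 3)
Step 4: +1 fires, +3 burnt (F count now 1)
Step 5: +1 fires, +1 burnt (F count now 1)
Step 6: +0 fires, +1 burnt (F count now 0)
Fire out after step 6
Initially T: 16, now '.': 23
Total burnt (originally-T cells now '.'): 14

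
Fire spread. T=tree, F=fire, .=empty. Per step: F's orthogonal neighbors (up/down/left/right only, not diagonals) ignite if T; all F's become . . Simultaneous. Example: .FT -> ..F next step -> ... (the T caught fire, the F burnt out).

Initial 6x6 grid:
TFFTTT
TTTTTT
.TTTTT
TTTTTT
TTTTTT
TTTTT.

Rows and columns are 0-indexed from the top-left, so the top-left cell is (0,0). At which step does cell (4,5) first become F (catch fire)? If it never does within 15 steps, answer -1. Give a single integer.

Step 1: cell (4,5)='T' (+4 fires, +2 burnt)
Step 2: cell (4,5)='T' (+5 fires, +4 burnt)
Step 3: cell (4,5)='T' (+5 fires, +5 burnt)
Step 4: cell (4,5)='T' (+6 fires, +5 burnt)
Step 5: cell (4,5)='T' (+6 fires, +6 burnt)
Step 6: cell (4,5)='T' (+4 fires, +6 burnt)
Step 7: cell (4,5)='F' (+2 fires, +4 burnt)
  -> target ignites at step 7
Step 8: cell (4,5)='.' (+0 fires, +2 burnt)
  fire out at step 8

7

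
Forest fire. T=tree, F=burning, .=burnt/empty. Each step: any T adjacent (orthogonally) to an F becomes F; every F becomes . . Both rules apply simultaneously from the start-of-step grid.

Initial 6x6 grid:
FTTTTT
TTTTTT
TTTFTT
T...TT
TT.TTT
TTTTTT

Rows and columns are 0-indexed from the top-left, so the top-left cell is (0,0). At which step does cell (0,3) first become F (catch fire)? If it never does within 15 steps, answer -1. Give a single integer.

Step 1: cell (0,3)='T' (+5 fires, +2 burnt)
Step 2: cell (0,3)='F' (+9 fires, +5 burnt)
  -> target ignites at step 2
Step 3: cell (0,3)='.' (+5 fires, +9 burnt)
Step 4: cell (0,3)='.' (+5 fires, +5 burnt)
Step 5: cell (0,3)='.' (+4 fires, +5 burnt)
Step 6: cell (0,3)='.' (+2 fires, +4 burnt)
Step 7: cell (0,3)='.' (+0 fires, +2 burnt)
  fire out at step 7

2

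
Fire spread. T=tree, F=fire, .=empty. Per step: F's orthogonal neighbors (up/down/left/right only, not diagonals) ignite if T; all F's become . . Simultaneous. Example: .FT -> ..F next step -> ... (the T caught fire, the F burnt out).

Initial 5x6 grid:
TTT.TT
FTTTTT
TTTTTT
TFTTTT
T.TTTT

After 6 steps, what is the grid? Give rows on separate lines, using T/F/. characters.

Step 1: 6 trees catch fire, 2 burn out
  FTT.TT
  .FTTTT
  FFTTTT
  F.FTTT
  T.TTTT
Step 2: 6 trees catch fire, 6 burn out
  .FT.TT
  ..FTTT
  ..FTTT
  ...FTT
  F.FTTT
Step 3: 5 trees catch fire, 6 burn out
  ..F.TT
  ...FTT
  ...FTT
  ....FT
  ...FTT
Step 4: 4 trees catch fire, 5 burn out
  ....TT
  ....FT
  ....FT
  .....F
  ....FT
Step 5: 4 trees catch fire, 4 burn out
  ....FT
  .....F
  .....F
  ......
  .....F
Step 6: 1 trees catch fire, 4 burn out
  .....F
  ......
  ......
  ......
  ......

.....F
......
......
......
......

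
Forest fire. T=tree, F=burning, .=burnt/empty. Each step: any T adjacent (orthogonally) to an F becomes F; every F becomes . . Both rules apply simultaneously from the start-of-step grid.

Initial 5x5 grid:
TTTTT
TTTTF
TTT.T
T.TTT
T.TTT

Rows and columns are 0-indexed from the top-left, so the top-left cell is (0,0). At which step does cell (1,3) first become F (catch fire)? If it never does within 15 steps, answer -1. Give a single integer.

Step 1: cell (1,3)='F' (+3 fires, +1 burnt)
  -> target ignites at step 1
Step 2: cell (1,3)='.' (+3 fires, +3 burnt)
Step 3: cell (1,3)='.' (+5 fires, +3 burnt)
Step 4: cell (1,3)='.' (+5 fires, +5 burnt)
Step 5: cell (1,3)='.' (+3 fires, +5 burnt)
Step 6: cell (1,3)='.' (+1 fires, +3 burnt)
Step 7: cell (1,3)='.' (+1 fires, +1 burnt)
Step 8: cell (1,3)='.' (+0 fires, +1 burnt)
  fire out at step 8

1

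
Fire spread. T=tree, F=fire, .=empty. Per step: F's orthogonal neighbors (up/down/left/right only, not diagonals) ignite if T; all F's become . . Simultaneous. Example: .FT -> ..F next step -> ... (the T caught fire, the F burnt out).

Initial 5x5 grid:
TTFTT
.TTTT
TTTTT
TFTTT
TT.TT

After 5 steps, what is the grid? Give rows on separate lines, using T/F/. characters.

Step 1: 7 trees catch fire, 2 burn out
  TF.FT
  .TFTT
  TFTTT
  F.FTT
  TF.TT
Step 2: 8 trees catch fire, 7 burn out
  F...F
  .F.FT
  F.FTT
  ...FT
  F..TT
Step 3: 4 trees catch fire, 8 burn out
  .....
  ....F
  ...FT
  ....F
  ...FT
Step 4: 2 trees catch fire, 4 burn out
  .....
  .....
  ....F
  .....
  ....F
Step 5: 0 trees catch fire, 2 burn out
  .....
  .....
  .....
  .....
  .....

.....
.....
.....
.....
.....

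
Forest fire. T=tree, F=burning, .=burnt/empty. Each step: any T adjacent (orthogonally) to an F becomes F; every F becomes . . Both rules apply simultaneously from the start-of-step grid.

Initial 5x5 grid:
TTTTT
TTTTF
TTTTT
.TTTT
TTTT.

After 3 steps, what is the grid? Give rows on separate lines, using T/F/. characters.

Step 1: 3 trees catch fire, 1 burn out
  TTTTF
  TTTF.
  TTTTF
  .TTTT
  TTTT.
Step 2: 4 trees catch fire, 3 burn out
  TTTF.
  TTF..
  TTTF.
  .TTTF
  TTTT.
Step 3: 4 trees catch fire, 4 burn out
  TTF..
  TF...
  TTF..
  .TTF.
  TTTT.

TTF..
TF...
TTF..
.TTF.
TTTT.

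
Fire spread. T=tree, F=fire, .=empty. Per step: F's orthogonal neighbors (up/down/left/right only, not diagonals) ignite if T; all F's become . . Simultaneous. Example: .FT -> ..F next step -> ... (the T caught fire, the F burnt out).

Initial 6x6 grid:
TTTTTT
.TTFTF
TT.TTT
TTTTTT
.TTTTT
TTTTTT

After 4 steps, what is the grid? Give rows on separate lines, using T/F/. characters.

Step 1: 6 trees catch fire, 2 burn out
  TTTFTF
  .TF.F.
  TT.FTF
  TTTTTT
  .TTTTT
  TTTTTT
Step 2: 6 trees catch fire, 6 burn out
  TTF.F.
  .F....
  TT..F.
  TTTFTF
  .TTTTT
  TTTTTT
Step 3: 6 trees catch fire, 6 burn out
  TF....
  ......
  TF....
  TTF.F.
  .TTFTF
  TTTTTT
Step 4: 7 trees catch fire, 6 burn out
  F.....
  ......
  F.....
  TF....
  .TF.F.
  TTTFTF

F.....
......
F.....
TF....
.TF.F.
TTTFTF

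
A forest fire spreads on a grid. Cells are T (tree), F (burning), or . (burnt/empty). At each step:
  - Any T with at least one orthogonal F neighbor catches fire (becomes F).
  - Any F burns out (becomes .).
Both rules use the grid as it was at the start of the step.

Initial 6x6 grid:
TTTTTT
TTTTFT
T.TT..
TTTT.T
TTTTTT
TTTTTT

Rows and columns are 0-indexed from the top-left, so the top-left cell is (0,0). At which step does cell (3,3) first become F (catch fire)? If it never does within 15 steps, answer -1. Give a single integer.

Step 1: cell (3,3)='T' (+3 fires, +1 burnt)
Step 2: cell (3,3)='T' (+4 fires, +3 burnt)
Step 3: cell (3,3)='F' (+4 fires, +4 burnt)
  -> target ignites at step 3
Step 4: cell (3,3)='.' (+4 fires, +4 burnt)
Step 5: cell (3,3)='.' (+6 fires, +4 burnt)
Step 6: cell (3,3)='.' (+5 fires, +6 burnt)
Step 7: cell (3,3)='.' (+4 fires, +5 burnt)
Step 8: cell (3,3)='.' (+1 fires, +4 burnt)
Step 9: cell (3,3)='.' (+0 fires, +1 burnt)
  fire out at step 9

3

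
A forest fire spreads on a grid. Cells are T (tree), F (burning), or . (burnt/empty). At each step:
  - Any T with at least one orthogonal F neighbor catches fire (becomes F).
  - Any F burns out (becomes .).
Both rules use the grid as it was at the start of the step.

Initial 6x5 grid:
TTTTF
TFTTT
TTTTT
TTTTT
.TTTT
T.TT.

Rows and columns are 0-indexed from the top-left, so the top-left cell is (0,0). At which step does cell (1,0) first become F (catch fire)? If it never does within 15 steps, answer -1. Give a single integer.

Step 1: cell (1,0)='F' (+6 fires, +2 burnt)
  -> target ignites at step 1
Step 2: cell (1,0)='.' (+7 fires, +6 burnt)
Step 3: cell (1,0)='.' (+5 fires, +7 burnt)
Step 4: cell (1,0)='.' (+3 fires, +5 burnt)
Step 5: cell (1,0)='.' (+2 fires, +3 burnt)
Step 6: cell (1,0)='.' (+1 fires, +2 burnt)
Step 7: cell (1,0)='.' (+0 fires, +1 burnt)
  fire out at step 7

1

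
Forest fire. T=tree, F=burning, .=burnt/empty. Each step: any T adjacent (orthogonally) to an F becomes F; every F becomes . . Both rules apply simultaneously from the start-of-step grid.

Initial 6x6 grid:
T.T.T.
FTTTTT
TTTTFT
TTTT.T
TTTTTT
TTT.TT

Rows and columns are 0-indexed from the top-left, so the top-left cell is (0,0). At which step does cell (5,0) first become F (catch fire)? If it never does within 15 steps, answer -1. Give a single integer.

Step 1: cell (5,0)='T' (+6 fires, +2 burnt)
Step 2: cell (5,0)='T' (+9 fires, +6 burnt)
Step 3: cell (5,0)='T' (+6 fires, +9 burnt)
Step 4: cell (5,0)='F' (+5 fires, +6 burnt)
  -> target ignites at step 4
Step 5: cell (5,0)='.' (+3 fires, +5 burnt)
Step 6: cell (5,0)='.' (+0 fires, +3 burnt)
  fire out at step 6

4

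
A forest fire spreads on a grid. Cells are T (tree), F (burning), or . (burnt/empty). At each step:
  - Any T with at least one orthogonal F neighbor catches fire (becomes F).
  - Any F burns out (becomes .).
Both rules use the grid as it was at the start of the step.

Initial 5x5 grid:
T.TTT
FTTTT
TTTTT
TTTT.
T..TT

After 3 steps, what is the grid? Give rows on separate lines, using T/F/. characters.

Step 1: 3 trees catch fire, 1 burn out
  F.TTT
  .FTTT
  FTTTT
  TTTT.
  T..TT
Step 2: 3 trees catch fire, 3 burn out
  ..TTT
  ..FTT
  .FTTT
  FTTT.
  T..TT
Step 3: 5 trees catch fire, 3 burn out
  ..FTT
  ...FT
  ..FTT
  .FTT.
  F..TT

..FTT
...FT
..FTT
.FTT.
F..TT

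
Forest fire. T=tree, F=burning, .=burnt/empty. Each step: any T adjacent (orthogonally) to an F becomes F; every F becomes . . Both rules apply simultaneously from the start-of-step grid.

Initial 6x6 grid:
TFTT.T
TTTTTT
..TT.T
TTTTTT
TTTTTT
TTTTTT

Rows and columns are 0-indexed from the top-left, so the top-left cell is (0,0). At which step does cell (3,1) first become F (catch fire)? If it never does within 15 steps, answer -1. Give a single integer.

Step 1: cell (3,1)='T' (+3 fires, +1 burnt)
Step 2: cell (3,1)='T' (+3 fires, +3 burnt)
Step 3: cell (3,1)='T' (+2 fires, +3 burnt)
Step 4: cell (3,1)='T' (+3 fires, +2 burnt)
Step 5: cell (3,1)='F' (+4 fires, +3 burnt)
  -> target ignites at step 5
Step 6: cell (3,1)='.' (+7 fires, +4 burnt)
Step 7: cell (3,1)='.' (+5 fires, +7 burnt)
Step 8: cell (3,1)='.' (+3 fires, +5 burnt)
Step 9: cell (3,1)='.' (+1 fires, +3 burnt)
Step 10: cell (3,1)='.' (+0 fires, +1 burnt)
  fire out at step 10

5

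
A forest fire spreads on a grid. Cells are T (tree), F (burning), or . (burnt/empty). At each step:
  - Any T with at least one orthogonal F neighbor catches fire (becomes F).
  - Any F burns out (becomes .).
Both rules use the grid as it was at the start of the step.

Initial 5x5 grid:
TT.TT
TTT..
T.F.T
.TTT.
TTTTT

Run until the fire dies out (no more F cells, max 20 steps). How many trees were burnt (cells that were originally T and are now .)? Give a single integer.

Step 1: +2 fires, +1 burnt (F count now 2)
Step 2: +4 fires, +2 burnt (F count now 4)
Step 3: +4 fires, +4 burnt (F count now 4)
Step 4: +4 fires, +4 burnt (F count now 4)
Step 5: +0 fires, +4 burnt (F count now 0)
Fire out after step 5
Initially T: 17, now '.': 22
Total burnt (originally-T cells now '.'): 14

Answer: 14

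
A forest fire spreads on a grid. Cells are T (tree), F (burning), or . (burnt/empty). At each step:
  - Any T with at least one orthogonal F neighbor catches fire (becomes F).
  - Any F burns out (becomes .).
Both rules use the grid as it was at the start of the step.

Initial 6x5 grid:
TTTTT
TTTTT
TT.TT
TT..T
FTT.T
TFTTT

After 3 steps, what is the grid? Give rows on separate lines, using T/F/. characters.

Step 1: 4 trees catch fire, 2 burn out
  TTTTT
  TTTTT
  TT.TT
  FT..T
  .FT.T
  F.FTT
Step 2: 4 trees catch fire, 4 burn out
  TTTTT
  TTTTT
  FT.TT
  .F..T
  ..F.T
  ...FT
Step 3: 3 trees catch fire, 4 burn out
  TTTTT
  FTTTT
  .F.TT
  ....T
  ....T
  ....F

TTTTT
FTTTT
.F.TT
....T
....T
....F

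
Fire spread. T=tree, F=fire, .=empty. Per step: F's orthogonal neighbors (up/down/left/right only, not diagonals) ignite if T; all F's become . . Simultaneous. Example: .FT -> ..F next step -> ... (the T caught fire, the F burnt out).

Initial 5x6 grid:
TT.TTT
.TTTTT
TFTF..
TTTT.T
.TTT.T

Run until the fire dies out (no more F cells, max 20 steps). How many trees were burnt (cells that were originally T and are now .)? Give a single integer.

Step 1: +6 fires, +2 burnt (F count now 6)
Step 2: +8 fires, +6 burnt (F count now 8)
Step 3: +4 fires, +8 burnt (F count now 4)
Step 4: +1 fires, +4 burnt (F count now 1)
Step 5: +0 fires, +1 burnt (F count now 0)
Fire out after step 5
Initially T: 21, now '.': 28
Total burnt (originally-T cells now '.'): 19

Answer: 19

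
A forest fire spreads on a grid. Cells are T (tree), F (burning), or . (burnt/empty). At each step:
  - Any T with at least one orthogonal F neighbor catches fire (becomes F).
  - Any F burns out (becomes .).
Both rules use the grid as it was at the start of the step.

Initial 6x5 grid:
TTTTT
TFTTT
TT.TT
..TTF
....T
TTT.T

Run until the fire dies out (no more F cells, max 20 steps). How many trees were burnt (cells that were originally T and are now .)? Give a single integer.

Step 1: +7 fires, +2 burnt (F count now 7)
Step 2: +8 fires, +7 burnt (F count now 8)
Step 3: +2 fires, +8 burnt (F count now 2)
Step 4: +0 fires, +2 burnt (F count now 0)
Fire out after step 4
Initially T: 20, now '.': 27
Total burnt (originally-T cells now '.'): 17

Answer: 17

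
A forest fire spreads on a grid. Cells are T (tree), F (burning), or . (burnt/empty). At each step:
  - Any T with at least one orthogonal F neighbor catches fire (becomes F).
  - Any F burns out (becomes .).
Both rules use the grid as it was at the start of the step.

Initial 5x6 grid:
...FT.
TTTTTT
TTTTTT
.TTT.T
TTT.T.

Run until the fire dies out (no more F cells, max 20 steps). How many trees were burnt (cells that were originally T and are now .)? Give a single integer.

Answer: 20

Derivation:
Step 1: +2 fires, +1 burnt (F count now 2)
Step 2: +3 fires, +2 burnt (F count now 3)
Step 3: +5 fires, +3 burnt (F count now 5)
Step 4: +4 fires, +5 burnt (F count now 4)
Step 5: +4 fires, +4 burnt (F count now 4)
Step 6: +1 fires, +4 burnt (F count now 1)
Step 7: +1 fires, +1 burnt (F count now 1)
Step 8: +0 fires, +1 burnt (F count now 0)
Fire out after step 8
Initially T: 21, now '.': 29
Total burnt (originally-T cells now '.'): 20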